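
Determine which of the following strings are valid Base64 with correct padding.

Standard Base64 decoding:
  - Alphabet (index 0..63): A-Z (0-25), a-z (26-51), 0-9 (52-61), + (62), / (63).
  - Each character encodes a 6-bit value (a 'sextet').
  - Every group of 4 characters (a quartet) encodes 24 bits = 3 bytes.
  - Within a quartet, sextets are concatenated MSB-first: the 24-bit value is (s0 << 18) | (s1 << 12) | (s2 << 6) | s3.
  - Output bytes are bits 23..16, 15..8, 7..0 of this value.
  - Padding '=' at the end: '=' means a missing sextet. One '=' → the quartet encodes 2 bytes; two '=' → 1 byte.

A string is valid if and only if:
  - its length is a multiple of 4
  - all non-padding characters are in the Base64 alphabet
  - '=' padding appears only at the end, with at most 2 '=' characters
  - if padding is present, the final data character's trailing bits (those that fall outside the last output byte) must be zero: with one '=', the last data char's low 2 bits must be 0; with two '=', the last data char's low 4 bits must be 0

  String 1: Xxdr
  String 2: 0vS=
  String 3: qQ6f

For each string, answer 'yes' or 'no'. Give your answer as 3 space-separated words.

String 1: 'Xxdr' → valid
String 2: '0vS=' → invalid (bad trailing bits)
String 3: 'qQ6f' → valid

Answer: yes no yes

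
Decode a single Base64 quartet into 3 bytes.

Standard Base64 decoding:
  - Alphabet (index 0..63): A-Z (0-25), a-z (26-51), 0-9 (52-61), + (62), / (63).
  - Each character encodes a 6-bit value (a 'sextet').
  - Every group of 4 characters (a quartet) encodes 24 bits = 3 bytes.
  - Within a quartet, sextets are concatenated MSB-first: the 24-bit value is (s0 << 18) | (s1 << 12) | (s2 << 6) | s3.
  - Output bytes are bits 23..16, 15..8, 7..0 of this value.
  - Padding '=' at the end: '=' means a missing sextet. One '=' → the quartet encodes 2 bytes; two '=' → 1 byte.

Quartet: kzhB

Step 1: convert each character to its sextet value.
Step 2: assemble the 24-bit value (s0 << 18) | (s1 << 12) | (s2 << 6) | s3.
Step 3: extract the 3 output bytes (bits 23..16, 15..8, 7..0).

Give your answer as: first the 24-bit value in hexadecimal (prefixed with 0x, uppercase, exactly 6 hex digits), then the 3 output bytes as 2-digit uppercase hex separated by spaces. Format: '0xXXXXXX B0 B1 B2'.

Sextets: k=36, z=51, h=33, B=1
24-bit: (36<<18) | (51<<12) | (33<<6) | 1
      = 0x900000 | 0x033000 | 0x000840 | 0x000001
      = 0x933841
Bytes: (v>>16)&0xFF=93, (v>>8)&0xFF=38, v&0xFF=41

Answer: 0x933841 93 38 41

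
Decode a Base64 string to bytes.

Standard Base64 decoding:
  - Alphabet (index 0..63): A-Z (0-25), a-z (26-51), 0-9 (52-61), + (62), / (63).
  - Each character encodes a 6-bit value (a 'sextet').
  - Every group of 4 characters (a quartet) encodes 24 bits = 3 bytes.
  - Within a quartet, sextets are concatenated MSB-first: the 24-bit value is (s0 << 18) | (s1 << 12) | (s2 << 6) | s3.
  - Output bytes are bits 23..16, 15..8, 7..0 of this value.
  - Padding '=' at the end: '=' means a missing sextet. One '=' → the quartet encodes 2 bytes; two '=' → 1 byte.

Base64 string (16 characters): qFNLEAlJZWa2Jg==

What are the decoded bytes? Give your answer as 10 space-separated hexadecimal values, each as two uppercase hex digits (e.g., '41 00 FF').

Answer: A8 53 4B 10 09 49 65 66 B6 26

Derivation:
After char 0 ('q'=42): chars_in_quartet=1 acc=0x2A bytes_emitted=0
After char 1 ('F'=5): chars_in_quartet=2 acc=0xA85 bytes_emitted=0
After char 2 ('N'=13): chars_in_quartet=3 acc=0x2A14D bytes_emitted=0
After char 3 ('L'=11): chars_in_quartet=4 acc=0xA8534B -> emit A8 53 4B, reset; bytes_emitted=3
After char 4 ('E'=4): chars_in_quartet=1 acc=0x4 bytes_emitted=3
After char 5 ('A'=0): chars_in_quartet=2 acc=0x100 bytes_emitted=3
After char 6 ('l'=37): chars_in_quartet=3 acc=0x4025 bytes_emitted=3
After char 7 ('J'=9): chars_in_quartet=4 acc=0x100949 -> emit 10 09 49, reset; bytes_emitted=6
After char 8 ('Z'=25): chars_in_quartet=1 acc=0x19 bytes_emitted=6
After char 9 ('W'=22): chars_in_quartet=2 acc=0x656 bytes_emitted=6
After char 10 ('a'=26): chars_in_quartet=3 acc=0x1959A bytes_emitted=6
After char 11 ('2'=54): chars_in_quartet=4 acc=0x6566B6 -> emit 65 66 B6, reset; bytes_emitted=9
After char 12 ('J'=9): chars_in_quartet=1 acc=0x9 bytes_emitted=9
After char 13 ('g'=32): chars_in_quartet=2 acc=0x260 bytes_emitted=9
Padding '==': partial quartet acc=0x260 -> emit 26; bytes_emitted=10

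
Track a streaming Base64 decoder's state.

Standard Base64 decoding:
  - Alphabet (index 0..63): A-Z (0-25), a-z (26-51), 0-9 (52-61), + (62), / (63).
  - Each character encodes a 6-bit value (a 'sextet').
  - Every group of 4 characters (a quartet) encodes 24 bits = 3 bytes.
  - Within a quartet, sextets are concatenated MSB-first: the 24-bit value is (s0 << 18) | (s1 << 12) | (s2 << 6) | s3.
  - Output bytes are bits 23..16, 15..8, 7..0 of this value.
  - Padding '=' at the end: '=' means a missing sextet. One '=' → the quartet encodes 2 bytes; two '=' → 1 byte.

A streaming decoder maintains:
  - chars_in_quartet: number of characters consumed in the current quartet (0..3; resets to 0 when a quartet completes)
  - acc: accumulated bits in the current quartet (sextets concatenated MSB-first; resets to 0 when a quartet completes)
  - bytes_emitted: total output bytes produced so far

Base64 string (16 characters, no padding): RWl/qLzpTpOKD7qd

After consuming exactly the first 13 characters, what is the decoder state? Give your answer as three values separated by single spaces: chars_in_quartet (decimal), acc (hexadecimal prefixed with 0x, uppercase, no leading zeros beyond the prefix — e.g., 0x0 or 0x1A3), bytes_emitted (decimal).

Answer: 1 0x3 9

Derivation:
After char 0 ('R'=17): chars_in_quartet=1 acc=0x11 bytes_emitted=0
After char 1 ('W'=22): chars_in_quartet=2 acc=0x456 bytes_emitted=0
After char 2 ('l'=37): chars_in_quartet=3 acc=0x115A5 bytes_emitted=0
After char 3 ('/'=63): chars_in_quartet=4 acc=0x45697F -> emit 45 69 7F, reset; bytes_emitted=3
After char 4 ('q'=42): chars_in_quartet=1 acc=0x2A bytes_emitted=3
After char 5 ('L'=11): chars_in_quartet=2 acc=0xA8B bytes_emitted=3
After char 6 ('z'=51): chars_in_quartet=3 acc=0x2A2F3 bytes_emitted=3
After char 7 ('p'=41): chars_in_quartet=4 acc=0xA8BCE9 -> emit A8 BC E9, reset; bytes_emitted=6
After char 8 ('T'=19): chars_in_quartet=1 acc=0x13 bytes_emitted=6
After char 9 ('p'=41): chars_in_quartet=2 acc=0x4E9 bytes_emitted=6
After char 10 ('O'=14): chars_in_quartet=3 acc=0x13A4E bytes_emitted=6
After char 11 ('K'=10): chars_in_quartet=4 acc=0x4E938A -> emit 4E 93 8A, reset; bytes_emitted=9
After char 12 ('D'=3): chars_in_quartet=1 acc=0x3 bytes_emitted=9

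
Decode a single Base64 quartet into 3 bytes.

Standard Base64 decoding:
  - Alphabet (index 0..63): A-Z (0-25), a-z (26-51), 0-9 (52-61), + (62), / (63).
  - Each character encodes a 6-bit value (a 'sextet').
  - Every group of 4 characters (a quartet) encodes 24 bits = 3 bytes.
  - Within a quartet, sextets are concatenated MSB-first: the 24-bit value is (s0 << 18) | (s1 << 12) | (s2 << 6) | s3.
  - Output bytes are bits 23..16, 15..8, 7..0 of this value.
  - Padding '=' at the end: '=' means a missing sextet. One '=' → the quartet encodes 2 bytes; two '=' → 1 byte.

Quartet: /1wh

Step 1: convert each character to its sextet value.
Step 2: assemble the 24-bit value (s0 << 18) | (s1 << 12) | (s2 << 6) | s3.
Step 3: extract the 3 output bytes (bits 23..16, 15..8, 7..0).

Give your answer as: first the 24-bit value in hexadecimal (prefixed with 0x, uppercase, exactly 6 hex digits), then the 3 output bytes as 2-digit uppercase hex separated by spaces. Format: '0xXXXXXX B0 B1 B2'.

Sextets: /=63, 1=53, w=48, h=33
24-bit: (63<<18) | (53<<12) | (48<<6) | 33
      = 0xFC0000 | 0x035000 | 0x000C00 | 0x000021
      = 0xFF5C21
Bytes: (v>>16)&0xFF=FF, (v>>8)&0xFF=5C, v&0xFF=21

Answer: 0xFF5C21 FF 5C 21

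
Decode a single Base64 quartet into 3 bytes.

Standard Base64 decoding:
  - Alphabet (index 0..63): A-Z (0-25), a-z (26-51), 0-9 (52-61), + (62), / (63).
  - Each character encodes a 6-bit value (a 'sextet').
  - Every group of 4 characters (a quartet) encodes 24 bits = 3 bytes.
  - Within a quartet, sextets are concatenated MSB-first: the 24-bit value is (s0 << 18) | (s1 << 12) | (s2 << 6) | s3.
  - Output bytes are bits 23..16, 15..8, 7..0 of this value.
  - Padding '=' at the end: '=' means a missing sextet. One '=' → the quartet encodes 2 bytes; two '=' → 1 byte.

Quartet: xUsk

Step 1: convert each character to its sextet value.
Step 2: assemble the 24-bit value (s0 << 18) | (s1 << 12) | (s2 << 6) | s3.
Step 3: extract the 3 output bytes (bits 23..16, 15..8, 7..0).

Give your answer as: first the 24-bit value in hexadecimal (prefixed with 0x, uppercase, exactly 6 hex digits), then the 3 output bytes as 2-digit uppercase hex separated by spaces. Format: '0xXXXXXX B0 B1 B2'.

Sextets: x=49, U=20, s=44, k=36
24-bit: (49<<18) | (20<<12) | (44<<6) | 36
      = 0xC40000 | 0x014000 | 0x000B00 | 0x000024
      = 0xC54B24
Bytes: (v>>16)&0xFF=C5, (v>>8)&0xFF=4B, v&0xFF=24

Answer: 0xC54B24 C5 4B 24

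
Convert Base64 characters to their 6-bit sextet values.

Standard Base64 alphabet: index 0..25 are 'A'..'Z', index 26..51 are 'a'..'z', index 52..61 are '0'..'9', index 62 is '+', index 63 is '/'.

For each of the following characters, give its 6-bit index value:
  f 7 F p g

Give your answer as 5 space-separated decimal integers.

Answer: 31 59 5 41 32

Derivation:
'f': a..z range, 26 + ord('f') − ord('a') = 31
'7': 0..9 range, 52 + ord('7') − ord('0') = 59
'F': A..Z range, ord('F') − ord('A') = 5
'p': a..z range, 26 + ord('p') − ord('a') = 41
'g': a..z range, 26 + ord('g') − ord('a') = 32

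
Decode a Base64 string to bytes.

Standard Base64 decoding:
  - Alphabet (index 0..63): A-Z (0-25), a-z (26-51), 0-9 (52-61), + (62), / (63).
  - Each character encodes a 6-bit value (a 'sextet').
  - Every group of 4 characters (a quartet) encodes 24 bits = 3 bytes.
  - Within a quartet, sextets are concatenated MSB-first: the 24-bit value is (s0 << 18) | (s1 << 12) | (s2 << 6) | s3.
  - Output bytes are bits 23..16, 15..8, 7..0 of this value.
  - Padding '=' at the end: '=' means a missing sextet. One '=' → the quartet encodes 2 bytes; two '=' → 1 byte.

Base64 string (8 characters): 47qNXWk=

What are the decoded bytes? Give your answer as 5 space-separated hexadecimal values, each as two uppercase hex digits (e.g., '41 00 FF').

Answer: E3 BA 8D 5D 69

Derivation:
After char 0 ('4'=56): chars_in_quartet=1 acc=0x38 bytes_emitted=0
After char 1 ('7'=59): chars_in_quartet=2 acc=0xE3B bytes_emitted=0
After char 2 ('q'=42): chars_in_quartet=3 acc=0x38EEA bytes_emitted=0
After char 3 ('N'=13): chars_in_quartet=4 acc=0xE3BA8D -> emit E3 BA 8D, reset; bytes_emitted=3
After char 4 ('X'=23): chars_in_quartet=1 acc=0x17 bytes_emitted=3
After char 5 ('W'=22): chars_in_quartet=2 acc=0x5D6 bytes_emitted=3
After char 6 ('k'=36): chars_in_quartet=3 acc=0x175A4 bytes_emitted=3
Padding '=': partial quartet acc=0x175A4 -> emit 5D 69; bytes_emitted=5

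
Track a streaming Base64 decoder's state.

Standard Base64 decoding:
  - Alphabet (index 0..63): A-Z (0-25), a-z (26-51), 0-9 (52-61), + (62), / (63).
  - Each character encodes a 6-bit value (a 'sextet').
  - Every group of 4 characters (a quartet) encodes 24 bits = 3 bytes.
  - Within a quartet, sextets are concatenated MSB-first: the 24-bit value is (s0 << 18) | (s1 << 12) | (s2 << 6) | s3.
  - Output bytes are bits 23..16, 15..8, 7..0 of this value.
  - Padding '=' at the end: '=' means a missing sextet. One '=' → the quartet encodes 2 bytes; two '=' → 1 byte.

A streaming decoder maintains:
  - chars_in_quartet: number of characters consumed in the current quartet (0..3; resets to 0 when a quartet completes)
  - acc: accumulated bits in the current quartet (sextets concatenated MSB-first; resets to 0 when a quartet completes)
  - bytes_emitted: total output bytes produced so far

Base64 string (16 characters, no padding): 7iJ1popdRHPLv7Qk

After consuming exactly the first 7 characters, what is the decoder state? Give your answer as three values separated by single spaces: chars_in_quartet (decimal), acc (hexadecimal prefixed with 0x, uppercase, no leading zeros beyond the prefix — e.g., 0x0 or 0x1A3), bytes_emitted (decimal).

After char 0 ('7'=59): chars_in_quartet=1 acc=0x3B bytes_emitted=0
After char 1 ('i'=34): chars_in_quartet=2 acc=0xEE2 bytes_emitted=0
After char 2 ('J'=9): chars_in_quartet=3 acc=0x3B889 bytes_emitted=0
After char 3 ('1'=53): chars_in_quartet=4 acc=0xEE2275 -> emit EE 22 75, reset; bytes_emitted=3
After char 4 ('p'=41): chars_in_quartet=1 acc=0x29 bytes_emitted=3
After char 5 ('o'=40): chars_in_quartet=2 acc=0xA68 bytes_emitted=3
After char 6 ('p'=41): chars_in_quartet=3 acc=0x29A29 bytes_emitted=3

Answer: 3 0x29A29 3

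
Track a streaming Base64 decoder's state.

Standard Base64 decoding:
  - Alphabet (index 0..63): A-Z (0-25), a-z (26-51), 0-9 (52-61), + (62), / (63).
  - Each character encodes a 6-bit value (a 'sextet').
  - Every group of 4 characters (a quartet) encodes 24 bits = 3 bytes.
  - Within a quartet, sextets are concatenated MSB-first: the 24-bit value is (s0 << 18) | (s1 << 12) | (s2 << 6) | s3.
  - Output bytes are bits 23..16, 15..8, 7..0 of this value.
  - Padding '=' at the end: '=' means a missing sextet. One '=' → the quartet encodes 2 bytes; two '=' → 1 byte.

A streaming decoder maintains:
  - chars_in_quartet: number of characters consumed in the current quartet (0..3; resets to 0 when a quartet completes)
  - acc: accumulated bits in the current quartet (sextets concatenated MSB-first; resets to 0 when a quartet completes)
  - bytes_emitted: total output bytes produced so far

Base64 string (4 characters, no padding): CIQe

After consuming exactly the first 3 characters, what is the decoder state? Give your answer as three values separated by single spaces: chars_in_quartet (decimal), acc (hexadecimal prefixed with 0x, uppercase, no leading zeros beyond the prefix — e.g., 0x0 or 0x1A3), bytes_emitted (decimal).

Answer: 3 0x2210 0

Derivation:
After char 0 ('C'=2): chars_in_quartet=1 acc=0x2 bytes_emitted=0
After char 1 ('I'=8): chars_in_quartet=2 acc=0x88 bytes_emitted=0
After char 2 ('Q'=16): chars_in_quartet=3 acc=0x2210 bytes_emitted=0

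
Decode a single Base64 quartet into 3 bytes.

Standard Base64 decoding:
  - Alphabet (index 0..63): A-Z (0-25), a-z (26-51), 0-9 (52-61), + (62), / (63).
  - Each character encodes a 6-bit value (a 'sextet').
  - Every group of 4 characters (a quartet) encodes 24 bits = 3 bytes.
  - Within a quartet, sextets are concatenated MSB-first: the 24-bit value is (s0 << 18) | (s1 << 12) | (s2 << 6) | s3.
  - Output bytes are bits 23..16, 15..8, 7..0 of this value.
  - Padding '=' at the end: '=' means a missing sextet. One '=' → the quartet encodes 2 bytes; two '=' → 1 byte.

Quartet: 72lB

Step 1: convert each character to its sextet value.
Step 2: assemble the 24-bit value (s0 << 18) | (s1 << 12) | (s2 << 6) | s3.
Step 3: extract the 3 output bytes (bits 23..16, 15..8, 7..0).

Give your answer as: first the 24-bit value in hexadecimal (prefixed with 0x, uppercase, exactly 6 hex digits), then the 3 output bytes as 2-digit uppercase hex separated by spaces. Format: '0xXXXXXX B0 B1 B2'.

Sextets: 7=59, 2=54, l=37, B=1
24-bit: (59<<18) | (54<<12) | (37<<6) | 1
      = 0xEC0000 | 0x036000 | 0x000940 | 0x000001
      = 0xEF6941
Bytes: (v>>16)&0xFF=EF, (v>>8)&0xFF=69, v&0xFF=41

Answer: 0xEF6941 EF 69 41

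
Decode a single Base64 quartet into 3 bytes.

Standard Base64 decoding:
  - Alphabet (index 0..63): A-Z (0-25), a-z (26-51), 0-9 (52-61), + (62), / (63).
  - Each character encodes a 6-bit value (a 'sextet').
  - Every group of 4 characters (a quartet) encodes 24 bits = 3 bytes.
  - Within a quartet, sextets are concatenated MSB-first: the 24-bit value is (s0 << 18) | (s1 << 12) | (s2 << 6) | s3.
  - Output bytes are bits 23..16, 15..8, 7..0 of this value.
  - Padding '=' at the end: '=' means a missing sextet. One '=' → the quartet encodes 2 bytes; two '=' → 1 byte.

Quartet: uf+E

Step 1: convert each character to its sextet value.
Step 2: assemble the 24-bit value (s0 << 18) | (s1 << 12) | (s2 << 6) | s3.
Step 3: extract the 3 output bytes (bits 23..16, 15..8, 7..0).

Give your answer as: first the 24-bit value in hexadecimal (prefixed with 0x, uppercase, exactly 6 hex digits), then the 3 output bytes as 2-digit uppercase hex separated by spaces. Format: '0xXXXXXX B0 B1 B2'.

Answer: 0xB9FF84 B9 FF 84

Derivation:
Sextets: u=46, f=31, +=62, E=4
24-bit: (46<<18) | (31<<12) | (62<<6) | 4
      = 0xB80000 | 0x01F000 | 0x000F80 | 0x000004
      = 0xB9FF84
Bytes: (v>>16)&0xFF=B9, (v>>8)&0xFF=FF, v&0xFF=84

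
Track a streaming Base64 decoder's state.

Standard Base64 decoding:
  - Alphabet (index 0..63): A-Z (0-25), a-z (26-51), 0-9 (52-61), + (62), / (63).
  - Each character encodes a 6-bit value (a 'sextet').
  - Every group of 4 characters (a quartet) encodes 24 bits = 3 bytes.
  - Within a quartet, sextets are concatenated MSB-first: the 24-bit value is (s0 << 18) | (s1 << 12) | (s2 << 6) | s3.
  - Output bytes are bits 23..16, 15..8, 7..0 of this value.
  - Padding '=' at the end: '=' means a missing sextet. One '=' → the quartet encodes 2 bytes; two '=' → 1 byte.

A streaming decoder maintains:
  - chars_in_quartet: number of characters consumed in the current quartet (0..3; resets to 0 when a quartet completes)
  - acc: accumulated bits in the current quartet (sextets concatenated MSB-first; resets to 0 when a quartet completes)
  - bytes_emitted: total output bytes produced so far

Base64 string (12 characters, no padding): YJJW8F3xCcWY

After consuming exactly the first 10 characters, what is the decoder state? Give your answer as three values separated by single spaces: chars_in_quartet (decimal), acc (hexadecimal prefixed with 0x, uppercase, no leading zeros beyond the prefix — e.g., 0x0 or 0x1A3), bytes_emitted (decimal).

After char 0 ('Y'=24): chars_in_quartet=1 acc=0x18 bytes_emitted=0
After char 1 ('J'=9): chars_in_quartet=2 acc=0x609 bytes_emitted=0
After char 2 ('J'=9): chars_in_quartet=3 acc=0x18249 bytes_emitted=0
After char 3 ('W'=22): chars_in_quartet=4 acc=0x609256 -> emit 60 92 56, reset; bytes_emitted=3
After char 4 ('8'=60): chars_in_quartet=1 acc=0x3C bytes_emitted=3
After char 5 ('F'=5): chars_in_quartet=2 acc=0xF05 bytes_emitted=3
After char 6 ('3'=55): chars_in_quartet=3 acc=0x3C177 bytes_emitted=3
After char 7 ('x'=49): chars_in_quartet=4 acc=0xF05DF1 -> emit F0 5D F1, reset; bytes_emitted=6
After char 8 ('C'=2): chars_in_quartet=1 acc=0x2 bytes_emitted=6
After char 9 ('c'=28): chars_in_quartet=2 acc=0x9C bytes_emitted=6

Answer: 2 0x9C 6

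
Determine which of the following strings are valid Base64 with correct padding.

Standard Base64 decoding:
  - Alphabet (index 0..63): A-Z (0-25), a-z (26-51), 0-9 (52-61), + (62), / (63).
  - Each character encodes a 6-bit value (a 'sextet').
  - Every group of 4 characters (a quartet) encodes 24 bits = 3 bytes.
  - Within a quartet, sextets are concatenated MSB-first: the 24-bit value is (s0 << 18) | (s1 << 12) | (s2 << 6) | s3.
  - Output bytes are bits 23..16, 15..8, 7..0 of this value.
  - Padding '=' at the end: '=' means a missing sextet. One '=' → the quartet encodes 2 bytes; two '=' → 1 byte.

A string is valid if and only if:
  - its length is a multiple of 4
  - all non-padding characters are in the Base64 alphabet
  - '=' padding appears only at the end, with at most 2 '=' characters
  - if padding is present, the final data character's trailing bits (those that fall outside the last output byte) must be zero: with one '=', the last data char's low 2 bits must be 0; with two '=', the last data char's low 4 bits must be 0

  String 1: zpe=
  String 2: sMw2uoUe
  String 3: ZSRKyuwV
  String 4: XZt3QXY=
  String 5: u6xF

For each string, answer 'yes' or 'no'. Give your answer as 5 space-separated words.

String 1: 'zpe=' → invalid (bad trailing bits)
String 2: 'sMw2uoUe' → valid
String 3: 'ZSRKyuwV' → valid
String 4: 'XZt3QXY=' → valid
String 5: 'u6xF' → valid

Answer: no yes yes yes yes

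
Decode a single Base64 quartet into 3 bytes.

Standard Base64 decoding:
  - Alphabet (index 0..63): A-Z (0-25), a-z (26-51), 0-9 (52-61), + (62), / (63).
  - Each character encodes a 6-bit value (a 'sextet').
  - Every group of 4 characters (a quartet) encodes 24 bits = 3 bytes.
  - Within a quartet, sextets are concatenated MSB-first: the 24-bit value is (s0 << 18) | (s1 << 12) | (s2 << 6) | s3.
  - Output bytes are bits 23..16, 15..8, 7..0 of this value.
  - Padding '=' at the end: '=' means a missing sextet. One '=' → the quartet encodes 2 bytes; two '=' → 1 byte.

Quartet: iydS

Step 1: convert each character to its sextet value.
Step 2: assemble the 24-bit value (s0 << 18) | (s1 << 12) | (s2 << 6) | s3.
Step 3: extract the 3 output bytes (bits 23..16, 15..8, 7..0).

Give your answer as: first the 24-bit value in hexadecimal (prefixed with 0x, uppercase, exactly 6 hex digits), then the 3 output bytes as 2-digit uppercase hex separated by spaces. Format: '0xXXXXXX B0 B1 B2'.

Sextets: i=34, y=50, d=29, S=18
24-bit: (34<<18) | (50<<12) | (29<<6) | 18
      = 0x880000 | 0x032000 | 0x000740 | 0x000012
      = 0x8B2752
Bytes: (v>>16)&0xFF=8B, (v>>8)&0xFF=27, v&0xFF=52

Answer: 0x8B2752 8B 27 52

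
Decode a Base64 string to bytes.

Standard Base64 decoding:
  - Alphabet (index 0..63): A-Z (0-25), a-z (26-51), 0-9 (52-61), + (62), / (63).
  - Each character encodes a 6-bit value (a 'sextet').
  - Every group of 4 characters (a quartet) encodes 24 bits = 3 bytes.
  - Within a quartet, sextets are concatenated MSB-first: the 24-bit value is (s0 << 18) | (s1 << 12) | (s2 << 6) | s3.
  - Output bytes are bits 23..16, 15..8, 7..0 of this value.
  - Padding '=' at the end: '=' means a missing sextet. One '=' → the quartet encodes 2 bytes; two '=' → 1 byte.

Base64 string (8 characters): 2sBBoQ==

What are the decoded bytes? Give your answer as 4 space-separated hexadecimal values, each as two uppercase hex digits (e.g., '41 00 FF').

Answer: DA C0 41 A1

Derivation:
After char 0 ('2'=54): chars_in_quartet=1 acc=0x36 bytes_emitted=0
After char 1 ('s'=44): chars_in_quartet=2 acc=0xDAC bytes_emitted=0
After char 2 ('B'=1): chars_in_quartet=3 acc=0x36B01 bytes_emitted=0
After char 3 ('B'=1): chars_in_quartet=4 acc=0xDAC041 -> emit DA C0 41, reset; bytes_emitted=3
After char 4 ('o'=40): chars_in_quartet=1 acc=0x28 bytes_emitted=3
After char 5 ('Q'=16): chars_in_quartet=2 acc=0xA10 bytes_emitted=3
Padding '==': partial quartet acc=0xA10 -> emit A1; bytes_emitted=4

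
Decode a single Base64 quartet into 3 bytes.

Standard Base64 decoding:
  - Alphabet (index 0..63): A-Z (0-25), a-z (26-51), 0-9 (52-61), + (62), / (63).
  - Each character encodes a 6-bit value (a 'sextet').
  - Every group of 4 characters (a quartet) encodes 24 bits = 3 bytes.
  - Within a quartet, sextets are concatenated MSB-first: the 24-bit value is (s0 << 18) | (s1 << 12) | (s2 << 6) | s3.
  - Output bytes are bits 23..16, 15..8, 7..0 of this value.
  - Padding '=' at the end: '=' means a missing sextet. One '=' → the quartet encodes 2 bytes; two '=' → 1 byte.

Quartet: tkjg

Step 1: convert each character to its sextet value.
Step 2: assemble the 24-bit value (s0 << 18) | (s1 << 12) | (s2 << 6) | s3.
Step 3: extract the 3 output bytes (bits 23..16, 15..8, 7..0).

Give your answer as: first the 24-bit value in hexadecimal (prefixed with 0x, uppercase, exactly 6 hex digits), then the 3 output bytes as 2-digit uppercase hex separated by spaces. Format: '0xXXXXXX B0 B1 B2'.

Answer: 0xB648E0 B6 48 E0

Derivation:
Sextets: t=45, k=36, j=35, g=32
24-bit: (45<<18) | (36<<12) | (35<<6) | 32
      = 0xB40000 | 0x024000 | 0x0008C0 | 0x000020
      = 0xB648E0
Bytes: (v>>16)&0xFF=B6, (v>>8)&0xFF=48, v&0xFF=E0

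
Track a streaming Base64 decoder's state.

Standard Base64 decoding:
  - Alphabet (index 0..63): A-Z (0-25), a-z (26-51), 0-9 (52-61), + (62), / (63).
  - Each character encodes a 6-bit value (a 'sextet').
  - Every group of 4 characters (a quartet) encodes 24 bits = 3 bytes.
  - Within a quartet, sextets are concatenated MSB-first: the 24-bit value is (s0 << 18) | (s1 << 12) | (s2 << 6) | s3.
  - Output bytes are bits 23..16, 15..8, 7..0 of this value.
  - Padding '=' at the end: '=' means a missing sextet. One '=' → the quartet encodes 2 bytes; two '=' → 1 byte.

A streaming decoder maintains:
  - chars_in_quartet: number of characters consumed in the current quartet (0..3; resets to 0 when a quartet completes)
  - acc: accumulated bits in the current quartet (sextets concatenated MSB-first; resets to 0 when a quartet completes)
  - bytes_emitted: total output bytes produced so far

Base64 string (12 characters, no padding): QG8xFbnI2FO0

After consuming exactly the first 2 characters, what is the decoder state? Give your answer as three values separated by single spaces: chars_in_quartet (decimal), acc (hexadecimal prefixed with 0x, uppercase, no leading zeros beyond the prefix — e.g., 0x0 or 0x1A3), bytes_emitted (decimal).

After char 0 ('Q'=16): chars_in_quartet=1 acc=0x10 bytes_emitted=0
After char 1 ('G'=6): chars_in_quartet=2 acc=0x406 bytes_emitted=0

Answer: 2 0x406 0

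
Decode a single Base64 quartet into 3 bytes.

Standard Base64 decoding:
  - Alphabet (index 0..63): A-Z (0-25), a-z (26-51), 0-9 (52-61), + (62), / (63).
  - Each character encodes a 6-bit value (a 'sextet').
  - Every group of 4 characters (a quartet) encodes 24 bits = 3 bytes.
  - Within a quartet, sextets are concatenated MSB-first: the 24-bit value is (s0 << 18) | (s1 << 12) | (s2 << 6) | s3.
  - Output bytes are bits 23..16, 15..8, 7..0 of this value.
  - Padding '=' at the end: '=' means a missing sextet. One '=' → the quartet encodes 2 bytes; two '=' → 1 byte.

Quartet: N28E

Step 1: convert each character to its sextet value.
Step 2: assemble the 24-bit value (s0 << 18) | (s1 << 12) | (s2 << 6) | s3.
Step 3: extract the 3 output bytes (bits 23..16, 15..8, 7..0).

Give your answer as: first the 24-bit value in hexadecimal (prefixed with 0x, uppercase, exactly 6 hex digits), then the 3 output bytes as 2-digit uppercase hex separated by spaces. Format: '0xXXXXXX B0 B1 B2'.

Sextets: N=13, 2=54, 8=60, E=4
24-bit: (13<<18) | (54<<12) | (60<<6) | 4
      = 0x340000 | 0x036000 | 0x000F00 | 0x000004
      = 0x376F04
Bytes: (v>>16)&0xFF=37, (v>>8)&0xFF=6F, v&0xFF=04

Answer: 0x376F04 37 6F 04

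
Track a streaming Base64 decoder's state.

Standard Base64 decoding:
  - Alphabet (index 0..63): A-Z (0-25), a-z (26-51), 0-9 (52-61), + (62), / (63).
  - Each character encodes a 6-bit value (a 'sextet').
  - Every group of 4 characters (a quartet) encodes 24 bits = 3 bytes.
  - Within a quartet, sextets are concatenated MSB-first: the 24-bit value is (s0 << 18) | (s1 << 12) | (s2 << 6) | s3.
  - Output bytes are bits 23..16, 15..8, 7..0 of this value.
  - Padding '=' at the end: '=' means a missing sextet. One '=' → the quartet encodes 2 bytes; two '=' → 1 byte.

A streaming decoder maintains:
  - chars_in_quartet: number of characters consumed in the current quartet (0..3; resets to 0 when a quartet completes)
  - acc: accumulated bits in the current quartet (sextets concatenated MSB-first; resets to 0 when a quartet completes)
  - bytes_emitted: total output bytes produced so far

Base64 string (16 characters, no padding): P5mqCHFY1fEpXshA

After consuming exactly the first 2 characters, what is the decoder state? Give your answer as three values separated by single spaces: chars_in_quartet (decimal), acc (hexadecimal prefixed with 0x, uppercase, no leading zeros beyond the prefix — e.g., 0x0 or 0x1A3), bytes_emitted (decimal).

Answer: 2 0x3F9 0

Derivation:
After char 0 ('P'=15): chars_in_quartet=1 acc=0xF bytes_emitted=0
After char 1 ('5'=57): chars_in_quartet=2 acc=0x3F9 bytes_emitted=0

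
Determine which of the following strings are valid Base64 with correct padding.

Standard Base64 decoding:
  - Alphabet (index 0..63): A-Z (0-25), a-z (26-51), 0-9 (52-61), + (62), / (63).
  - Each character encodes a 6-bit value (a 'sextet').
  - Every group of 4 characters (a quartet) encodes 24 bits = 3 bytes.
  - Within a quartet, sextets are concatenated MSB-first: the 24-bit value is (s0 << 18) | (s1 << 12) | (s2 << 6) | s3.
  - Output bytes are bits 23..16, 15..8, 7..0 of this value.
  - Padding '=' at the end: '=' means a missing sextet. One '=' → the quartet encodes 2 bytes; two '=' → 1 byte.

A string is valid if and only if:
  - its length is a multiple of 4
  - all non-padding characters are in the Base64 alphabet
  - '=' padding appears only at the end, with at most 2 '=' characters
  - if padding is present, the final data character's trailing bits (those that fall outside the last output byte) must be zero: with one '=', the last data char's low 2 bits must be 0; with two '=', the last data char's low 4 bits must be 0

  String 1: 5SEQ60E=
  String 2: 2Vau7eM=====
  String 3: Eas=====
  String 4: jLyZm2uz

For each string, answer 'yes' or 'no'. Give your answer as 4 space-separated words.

Answer: yes no no yes

Derivation:
String 1: '5SEQ60E=' → valid
String 2: '2Vau7eM=====' → invalid (5 pad chars (max 2))
String 3: 'Eas=====' → invalid (5 pad chars (max 2))
String 4: 'jLyZm2uz' → valid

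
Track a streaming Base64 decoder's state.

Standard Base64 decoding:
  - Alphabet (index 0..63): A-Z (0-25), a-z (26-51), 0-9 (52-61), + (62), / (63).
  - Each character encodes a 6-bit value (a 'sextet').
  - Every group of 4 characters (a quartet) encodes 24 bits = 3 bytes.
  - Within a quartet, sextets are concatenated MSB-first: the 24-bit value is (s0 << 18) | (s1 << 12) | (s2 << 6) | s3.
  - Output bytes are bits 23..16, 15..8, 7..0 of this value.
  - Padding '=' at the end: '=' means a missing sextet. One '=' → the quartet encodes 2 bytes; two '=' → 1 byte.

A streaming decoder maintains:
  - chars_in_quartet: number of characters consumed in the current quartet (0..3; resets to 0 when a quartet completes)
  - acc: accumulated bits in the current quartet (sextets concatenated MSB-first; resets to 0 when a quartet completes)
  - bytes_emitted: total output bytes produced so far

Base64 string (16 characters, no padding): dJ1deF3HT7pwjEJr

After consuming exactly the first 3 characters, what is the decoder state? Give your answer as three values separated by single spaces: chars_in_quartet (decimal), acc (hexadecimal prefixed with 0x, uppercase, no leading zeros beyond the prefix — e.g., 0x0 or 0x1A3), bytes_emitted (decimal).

After char 0 ('d'=29): chars_in_quartet=1 acc=0x1D bytes_emitted=0
After char 1 ('J'=9): chars_in_quartet=2 acc=0x749 bytes_emitted=0
After char 2 ('1'=53): chars_in_quartet=3 acc=0x1D275 bytes_emitted=0

Answer: 3 0x1D275 0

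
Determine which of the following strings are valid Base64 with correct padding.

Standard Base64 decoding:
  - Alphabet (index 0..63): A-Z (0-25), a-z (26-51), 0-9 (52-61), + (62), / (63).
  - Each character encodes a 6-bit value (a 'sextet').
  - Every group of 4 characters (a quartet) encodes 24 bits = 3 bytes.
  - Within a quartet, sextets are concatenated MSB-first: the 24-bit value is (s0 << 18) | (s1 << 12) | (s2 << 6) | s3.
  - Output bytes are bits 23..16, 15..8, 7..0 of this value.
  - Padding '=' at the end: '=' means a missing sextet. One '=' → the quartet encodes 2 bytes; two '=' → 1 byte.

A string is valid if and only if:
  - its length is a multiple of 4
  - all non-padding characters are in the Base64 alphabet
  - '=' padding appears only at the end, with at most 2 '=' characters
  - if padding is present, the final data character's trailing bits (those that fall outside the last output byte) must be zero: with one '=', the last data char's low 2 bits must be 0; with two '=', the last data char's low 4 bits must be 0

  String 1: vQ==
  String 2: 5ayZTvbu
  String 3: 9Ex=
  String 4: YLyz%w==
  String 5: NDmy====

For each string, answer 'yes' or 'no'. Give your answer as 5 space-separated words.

String 1: 'vQ==' → valid
String 2: '5ayZTvbu' → valid
String 3: '9Ex=' → invalid (bad trailing bits)
String 4: 'YLyz%w==' → invalid (bad char(s): ['%'])
String 5: 'NDmy====' → invalid (4 pad chars (max 2))

Answer: yes yes no no no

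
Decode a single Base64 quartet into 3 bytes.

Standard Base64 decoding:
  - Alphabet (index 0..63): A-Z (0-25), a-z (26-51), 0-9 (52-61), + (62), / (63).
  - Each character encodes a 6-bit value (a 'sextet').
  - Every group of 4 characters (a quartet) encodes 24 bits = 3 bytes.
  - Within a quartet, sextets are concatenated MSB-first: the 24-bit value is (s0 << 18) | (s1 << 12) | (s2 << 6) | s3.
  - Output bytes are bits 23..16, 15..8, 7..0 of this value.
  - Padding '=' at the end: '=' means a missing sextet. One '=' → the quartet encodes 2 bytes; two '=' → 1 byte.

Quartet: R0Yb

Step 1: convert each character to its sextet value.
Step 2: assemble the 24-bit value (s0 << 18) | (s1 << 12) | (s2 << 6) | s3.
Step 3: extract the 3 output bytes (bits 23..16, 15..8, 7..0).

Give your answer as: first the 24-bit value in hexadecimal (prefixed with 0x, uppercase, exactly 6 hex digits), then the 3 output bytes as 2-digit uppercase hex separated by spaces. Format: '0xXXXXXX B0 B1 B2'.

Sextets: R=17, 0=52, Y=24, b=27
24-bit: (17<<18) | (52<<12) | (24<<6) | 27
      = 0x440000 | 0x034000 | 0x000600 | 0x00001B
      = 0x47461B
Bytes: (v>>16)&0xFF=47, (v>>8)&0xFF=46, v&0xFF=1B

Answer: 0x47461B 47 46 1B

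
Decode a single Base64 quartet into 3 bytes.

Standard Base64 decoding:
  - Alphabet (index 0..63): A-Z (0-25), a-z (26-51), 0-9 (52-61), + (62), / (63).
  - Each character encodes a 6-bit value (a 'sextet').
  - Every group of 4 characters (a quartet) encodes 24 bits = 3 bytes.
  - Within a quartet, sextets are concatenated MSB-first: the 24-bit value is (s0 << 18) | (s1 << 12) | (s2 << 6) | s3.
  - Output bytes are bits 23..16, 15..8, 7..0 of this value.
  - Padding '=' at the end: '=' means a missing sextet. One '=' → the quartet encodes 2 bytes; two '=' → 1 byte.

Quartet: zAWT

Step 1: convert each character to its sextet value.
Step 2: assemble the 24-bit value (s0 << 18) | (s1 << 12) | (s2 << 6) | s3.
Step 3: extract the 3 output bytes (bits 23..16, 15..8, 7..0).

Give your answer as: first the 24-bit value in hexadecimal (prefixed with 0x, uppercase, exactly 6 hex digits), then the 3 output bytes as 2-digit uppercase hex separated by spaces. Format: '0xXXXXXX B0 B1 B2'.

Sextets: z=51, A=0, W=22, T=19
24-bit: (51<<18) | (0<<12) | (22<<6) | 19
      = 0xCC0000 | 0x000000 | 0x000580 | 0x000013
      = 0xCC0593
Bytes: (v>>16)&0xFF=CC, (v>>8)&0xFF=05, v&0xFF=93

Answer: 0xCC0593 CC 05 93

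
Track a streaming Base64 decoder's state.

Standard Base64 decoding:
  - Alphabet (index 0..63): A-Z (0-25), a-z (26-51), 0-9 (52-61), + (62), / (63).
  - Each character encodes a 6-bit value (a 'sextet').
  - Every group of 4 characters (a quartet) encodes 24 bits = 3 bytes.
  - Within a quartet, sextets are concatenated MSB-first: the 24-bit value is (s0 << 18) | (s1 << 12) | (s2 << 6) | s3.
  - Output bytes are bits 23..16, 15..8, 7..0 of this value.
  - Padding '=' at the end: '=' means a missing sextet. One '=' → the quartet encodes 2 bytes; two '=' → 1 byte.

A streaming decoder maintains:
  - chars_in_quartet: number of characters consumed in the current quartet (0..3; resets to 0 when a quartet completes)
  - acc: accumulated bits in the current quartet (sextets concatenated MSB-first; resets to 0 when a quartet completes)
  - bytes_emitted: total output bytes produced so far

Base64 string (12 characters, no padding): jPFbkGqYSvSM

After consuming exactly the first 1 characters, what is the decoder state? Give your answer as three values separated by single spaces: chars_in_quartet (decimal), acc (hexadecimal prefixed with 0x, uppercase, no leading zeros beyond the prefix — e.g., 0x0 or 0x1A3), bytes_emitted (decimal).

After char 0 ('j'=35): chars_in_quartet=1 acc=0x23 bytes_emitted=0

Answer: 1 0x23 0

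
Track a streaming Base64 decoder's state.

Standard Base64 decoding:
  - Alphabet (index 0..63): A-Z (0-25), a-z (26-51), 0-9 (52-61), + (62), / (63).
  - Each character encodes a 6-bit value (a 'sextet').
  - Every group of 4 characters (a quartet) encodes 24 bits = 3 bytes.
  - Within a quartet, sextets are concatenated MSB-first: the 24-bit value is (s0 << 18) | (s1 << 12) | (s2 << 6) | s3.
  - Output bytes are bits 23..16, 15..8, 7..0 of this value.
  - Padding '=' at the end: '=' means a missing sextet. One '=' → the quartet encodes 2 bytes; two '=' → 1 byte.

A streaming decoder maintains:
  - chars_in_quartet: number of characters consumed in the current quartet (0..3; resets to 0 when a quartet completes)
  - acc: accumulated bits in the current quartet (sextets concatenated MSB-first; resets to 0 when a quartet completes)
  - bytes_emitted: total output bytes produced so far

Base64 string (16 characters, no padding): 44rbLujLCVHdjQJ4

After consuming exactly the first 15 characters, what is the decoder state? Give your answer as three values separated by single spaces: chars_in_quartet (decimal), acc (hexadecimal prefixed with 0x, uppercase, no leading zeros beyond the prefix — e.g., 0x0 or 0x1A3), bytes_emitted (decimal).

After char 0 ('4'=56): chars_in_quartet=1 acc=0x38 bytes_emitted=0
After char 1 ('4'=56): chars_in_quartet=2 acc=0xE38 bytes_emitted=0
After char 2 ('r'=43): chars_in_quartet=3 acc=0x38E2B bytes_emitted=0
After char 3 ('b'=27): chars_in_quartet=4 acc=0xE38ADB -> emit E3 8A DB, reset; bytes_emitted=3
After char 4 ('L'=11): chars_in_quartet=1 acc=0xB bytes_emitted=3
After char 5 ('u'=46): chars_in_quartet=2 acc=0x2EE bytes_emitted=3
After char 6 ('j'=35): chars_in_quartet=3 acc=0xBBA3 bytes_emitted=3
After char 7 ('L'=11): chars_in_quartet=4 acc=0x2EE8CB -> emit 2E E8 CB, reset; bytes_emitted=6
After char 8 ('C'=2): chars_in_quartet=1 acc=0x2 bytes_emitted=6
After char 9 ('V'=21): chars_in_quartet=2 acc=0x95 bytes_emitted=6
After char 10 ('H'=7): chars_in_quartet=3 acc=0x2547 bytes_emitted=6
After char 11 ('d'=29): chars_in_quartet=4 acc=0x951DD -> emit 09 51 DD, reset; bytes_emitted=9
After char 12 ('j'=35): chars_in_quartet=1 acc=0x23 bytes_emitted=9
After char 13 ('Q'=16): chars_in_quartet=2 acc=0x8D0 bytes_emitted=9
After char 14 ('J'=9): chars_in_quartet=3 acc=0x23409 bytes_emitted=9

Answer: 3 0x23409 9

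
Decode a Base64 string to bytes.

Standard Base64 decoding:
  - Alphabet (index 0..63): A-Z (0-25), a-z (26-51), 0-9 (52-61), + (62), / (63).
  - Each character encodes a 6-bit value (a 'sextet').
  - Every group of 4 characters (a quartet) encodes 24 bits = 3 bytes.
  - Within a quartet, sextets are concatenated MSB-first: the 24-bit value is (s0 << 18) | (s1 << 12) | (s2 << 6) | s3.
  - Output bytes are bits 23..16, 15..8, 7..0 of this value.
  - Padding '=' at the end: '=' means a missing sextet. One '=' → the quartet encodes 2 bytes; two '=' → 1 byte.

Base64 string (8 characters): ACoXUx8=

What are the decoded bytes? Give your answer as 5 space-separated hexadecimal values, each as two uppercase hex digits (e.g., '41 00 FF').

After char 0 ('A'=0): chars_in_quartet=1 acc=0x0 bytes_emitted=0
After char 1 ('C'=2): chars_in_quartet=2 acc=0x2 bytes_emitted=0
After char 2 ('o'=40): chars_in_quartet=3 acc=0xA8 bytes_emitted=0
After char 3 ('X'=23): chars_in_quartet=4 acc=0x2A17 -> emit 00 2A 17, reset; bytes_emitted=3
After char 4 ('U'=20): chars_in_quartet=1 acc=0x14 bytes_emitted=3
After char 5 ('x'=49): chars_in_quartet=2 acc=0x531 bytes_emitted=3
After char 6 ('8'=60): chars_in_quartet=3 acc=0x14C7C bytes_emitted=3
Padding '=': partial quartet acc=0x14C7C -> emit 53 1F; bytes_emitted=5

Answer: 00 2A 17 53 1F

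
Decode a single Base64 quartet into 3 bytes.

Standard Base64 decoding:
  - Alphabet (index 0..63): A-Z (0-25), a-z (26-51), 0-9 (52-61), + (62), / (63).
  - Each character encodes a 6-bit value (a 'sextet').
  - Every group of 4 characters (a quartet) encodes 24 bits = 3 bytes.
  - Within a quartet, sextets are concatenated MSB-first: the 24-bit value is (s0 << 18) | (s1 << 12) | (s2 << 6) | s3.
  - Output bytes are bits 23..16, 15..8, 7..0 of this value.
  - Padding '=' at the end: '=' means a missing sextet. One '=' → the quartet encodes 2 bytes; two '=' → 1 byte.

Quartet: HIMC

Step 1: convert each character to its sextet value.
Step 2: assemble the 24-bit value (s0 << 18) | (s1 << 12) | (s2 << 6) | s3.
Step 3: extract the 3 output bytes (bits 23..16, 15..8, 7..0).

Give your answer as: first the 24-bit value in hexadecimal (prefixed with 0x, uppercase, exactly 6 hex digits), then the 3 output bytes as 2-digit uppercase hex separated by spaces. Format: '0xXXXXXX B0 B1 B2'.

Answer: 0x1C8302 1C 83 02

Derivation:
Sextets: H=7, I=8, M=12, C=2
24-bit: (7<<18) | (8<<12) | (12<<6) | 2
      = 0x1C0000 | 0x008000 | 0x000300 | 0x000002
      = 0x1C8302
Bytes: (v>>16)&0xFF=1C, (v>>8)&0xFF=83, v&0xFF=02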